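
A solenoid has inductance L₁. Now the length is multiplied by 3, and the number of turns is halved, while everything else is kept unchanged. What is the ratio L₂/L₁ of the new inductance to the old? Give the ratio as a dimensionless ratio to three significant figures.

For a solenoid, L ∝ μᵣN²A/ℓ.
L₂/L₁ = (3)^-1 × (0.5)^2 = 0.0833.

L₂/L₁ = 0.0833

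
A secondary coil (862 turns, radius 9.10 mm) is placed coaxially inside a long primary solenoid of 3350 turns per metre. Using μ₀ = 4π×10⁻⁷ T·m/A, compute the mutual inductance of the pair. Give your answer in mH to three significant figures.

M ≈ 0.944 mH

The outer solenoid produces a uniform field B₁ = μ₀n₁I₁ across the inner coil,
so the flux linkage is N₂Φ = N₂B₁A₂ = μ₀n₁N₂A₂·I₁, giving M = μ₀n₁N₂A₂.
A₂ = πr² = π(9.100×10^-3 m)² = 2.602×10^-4 m².
M = (4π×10⁻⁷)(3350)(862)(2.602×10^-4) = 9.440×10^-4 H.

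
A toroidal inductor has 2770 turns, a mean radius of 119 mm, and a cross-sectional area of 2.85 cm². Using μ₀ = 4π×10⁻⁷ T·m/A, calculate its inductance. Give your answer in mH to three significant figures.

For a thin toroid, L = μ₀N²A/(2πR).
L = (4π×10⁻⁷)(2770)²(2.850×10^-4) / (2π×0.119 m) = 3.675×10^-3 H.

L ≈ 3.68 mH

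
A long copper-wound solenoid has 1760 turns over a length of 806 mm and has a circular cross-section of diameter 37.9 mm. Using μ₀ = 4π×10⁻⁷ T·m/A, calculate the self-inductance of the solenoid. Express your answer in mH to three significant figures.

A = π(d/2)² = π(1.895×10^-2 m)² = 1.128×10^-3 m².
For a long solenoid, L = μ₀N²A/ℓ.
L = (4π×10⁻⁷)(1760)²(1.128×10^-3)/(0.806 m) = 5.448×10^-3 H.

L ≈ 5.45 mH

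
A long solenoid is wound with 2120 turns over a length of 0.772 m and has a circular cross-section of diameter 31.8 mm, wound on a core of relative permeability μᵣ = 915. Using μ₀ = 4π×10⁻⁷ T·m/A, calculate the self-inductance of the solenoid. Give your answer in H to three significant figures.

A = π(d/2)² = π(1.590×10^-2 m)² = 7.942×10^-4 m².
For a long solenoid, L = μ₀μᵣN²A/ℓ.
L = (4π×10⁻⁷)(915)(2120)²(7.942×10^-4)/(0.772 m) = 5.317 H.

L ≈ 5.32 H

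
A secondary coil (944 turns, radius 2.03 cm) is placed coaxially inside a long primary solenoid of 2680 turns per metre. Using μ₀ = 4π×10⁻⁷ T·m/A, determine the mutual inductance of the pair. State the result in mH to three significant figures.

The outer solenoid produces a uniform field B₁ = μ₀n₁I₁ across the inner coil,
so the flux linkage is N₂Φ = N₂B₁A₂ = μ₀n₁N₂A₂·I₁, giving M = μ₀n₁N₂A₂.
A₂ = πr² = π(2.030×10^-2 m)² = 1.2946×10^-3 m².
M = (4π×10⁻⁷)(2680)(944)(1.2946×10^-3) = 4.116×10^-3 H.

M ≈ 4.12 mH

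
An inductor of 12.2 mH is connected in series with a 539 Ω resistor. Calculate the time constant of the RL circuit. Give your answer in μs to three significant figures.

τ ≈ 22.6 μs

τ = L/R = (1.220×10^-2 H)/(539 Ω) = 2.263×10^-5 s.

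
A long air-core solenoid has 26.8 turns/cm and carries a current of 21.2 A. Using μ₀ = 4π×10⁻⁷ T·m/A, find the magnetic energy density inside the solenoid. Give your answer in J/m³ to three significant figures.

u ≈ 2030 J/m³

B = μ₀nI = (4π×10⁻⁷)(2.680×10^3)(21.2) = 7.140×10^-2 T.
u = B²/(2μ₀) = (7.140×10^-2)²/(2×4π×10⁻⁷) = 2.028×10^3 J/m³.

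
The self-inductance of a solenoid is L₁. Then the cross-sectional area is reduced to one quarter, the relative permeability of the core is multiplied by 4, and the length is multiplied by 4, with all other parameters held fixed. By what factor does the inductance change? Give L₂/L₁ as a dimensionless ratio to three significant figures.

For a solenoid, L ∝ μᵣN²A/ℓ.
L₂/L₁ = (0.25) × (4) × (4)^-1 = 0.250.

L₂/L₁ = 0.250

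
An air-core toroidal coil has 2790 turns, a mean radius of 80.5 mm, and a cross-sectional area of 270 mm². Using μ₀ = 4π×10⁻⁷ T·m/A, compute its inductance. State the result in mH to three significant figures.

For a thin toroid, L = μ₀N²A/(2πR).
L = (4π×10⁻⁷)(2790)²(2.700×10^-4) / (2π×8.050×10^-2 m) = 5.222×10^-3 H.

L ≈ 5.22 mH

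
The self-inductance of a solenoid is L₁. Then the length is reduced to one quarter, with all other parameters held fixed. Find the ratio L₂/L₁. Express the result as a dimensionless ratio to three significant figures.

For a solenoid, L ∝ μᵣN²A/ℓ.
L₂/L₁ = (0.25)^-1 = 4.00.

L₂/L₁ = 4.00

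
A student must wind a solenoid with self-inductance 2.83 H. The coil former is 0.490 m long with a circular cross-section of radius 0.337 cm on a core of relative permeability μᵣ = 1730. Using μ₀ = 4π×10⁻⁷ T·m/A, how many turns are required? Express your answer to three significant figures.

N ≈ 4230 turns

A = πr² = π(3.370×10^-3 m)² = 3.568×10^-5 m².
From L = μ₀μᵣN²A/ℓ, N = √(Lℓ / (μ₀μᵣA)).
N = √[(2.83)(0.49) / ((4π×10⁻⁷)(1730)×3.568×10^-5)] = √(1.788×10^7) ≈ 4228.2.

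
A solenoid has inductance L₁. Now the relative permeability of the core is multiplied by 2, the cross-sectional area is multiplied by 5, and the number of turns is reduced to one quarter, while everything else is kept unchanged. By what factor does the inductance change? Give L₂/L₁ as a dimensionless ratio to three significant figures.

For a solenoid, L ∝ μᵣN²A/ℓ.
L₂/L₁ = (2) × (5) × (0.25)^2 = 0.625.

L₂/L₁ = 0.625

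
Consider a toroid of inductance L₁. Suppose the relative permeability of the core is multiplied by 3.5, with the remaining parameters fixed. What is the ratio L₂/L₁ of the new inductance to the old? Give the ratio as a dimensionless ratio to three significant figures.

For a toroid, L ∝ μᵣN²A/R.
L₂/L₁ = (3.5) = 3.50.

L₂/L₁ = 3.50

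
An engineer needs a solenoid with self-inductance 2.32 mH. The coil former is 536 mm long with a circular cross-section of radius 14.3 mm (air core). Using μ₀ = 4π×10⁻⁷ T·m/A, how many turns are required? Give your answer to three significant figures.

A = πr² = π(1.430×10^-2 m)² = 6.424×10^-4 m².
From L = μ₀N²A/ℓ, N = √(Lℓ / (μ₀A)).
N = √[(2.320×10^-3)(0.536) / ((4π×10⁻⁷)×6.424×10^-4)] = √(1.540×10^6) ≈ 1241.1.

N ≈ 1240 turns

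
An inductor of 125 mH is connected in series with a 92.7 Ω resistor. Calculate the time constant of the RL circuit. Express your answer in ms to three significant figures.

τ = L/R = (0.125 H)/(92.7 Ω) = 1.348×10^-3 s.

τ ≈ 1.35 ms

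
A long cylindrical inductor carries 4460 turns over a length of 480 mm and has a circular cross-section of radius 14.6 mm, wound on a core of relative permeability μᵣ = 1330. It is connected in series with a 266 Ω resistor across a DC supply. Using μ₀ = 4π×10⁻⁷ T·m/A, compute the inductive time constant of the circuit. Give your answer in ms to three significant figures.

A = πr² = π(1.460×10^-2 m)² = 6.697×10^-4 m².
L = μ₀μᵣN²A/ℓ = (4π×10⁻⁷)(1330)(4460)²(6.697×10^-4)/(0.48) = 46.38 H.
τ = L/R = (46.38)/(266) = 0.1744 s.

τ ≈ 174 ms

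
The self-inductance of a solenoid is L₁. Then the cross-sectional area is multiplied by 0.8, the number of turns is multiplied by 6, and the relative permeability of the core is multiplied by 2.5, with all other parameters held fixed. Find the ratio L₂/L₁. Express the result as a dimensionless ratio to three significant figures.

L₂/L₁ = 72.0

For a solenoid, L ∝ μᵣN²A/ℓ.
L₂/L₁ = (0.8) × (6)^2 × (2.5) = 72.0.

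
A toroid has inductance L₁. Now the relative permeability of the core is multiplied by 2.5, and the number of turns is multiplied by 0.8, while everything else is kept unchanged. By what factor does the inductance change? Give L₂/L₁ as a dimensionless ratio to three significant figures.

L₂/L₁ = 1.60

For a toroid, L ∝ μᵣN²A/R.
L₂/L₁ = (2.5) × (0.8)^2 = 1.60.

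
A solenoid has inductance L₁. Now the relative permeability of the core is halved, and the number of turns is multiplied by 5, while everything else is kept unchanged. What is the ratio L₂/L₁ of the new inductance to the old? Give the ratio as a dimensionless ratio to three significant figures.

For a solenoid, L ∝ μᵣN²A/ℓ.
L₂/L₁ = (0.5) × (5)^2 = 12.5.

L₂/L₁ = 12.5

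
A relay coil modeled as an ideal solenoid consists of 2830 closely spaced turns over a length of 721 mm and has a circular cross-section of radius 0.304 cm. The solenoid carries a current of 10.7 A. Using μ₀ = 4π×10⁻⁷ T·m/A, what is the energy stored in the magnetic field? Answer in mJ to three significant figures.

U ≈ 23.2 mJ

A = πr² = π(3.040×10^-3 m)² = 2.903×10^-5 m².
L = μ₀N²A/ℓ = (4π×10⁻⁷)(2830)²(2.903×10^-5)/(0.721) = 4.053×10^-4 H.
U = ½LI² = ½(4.053×10^-4)(10.7)² = 2.320×10^-2 J.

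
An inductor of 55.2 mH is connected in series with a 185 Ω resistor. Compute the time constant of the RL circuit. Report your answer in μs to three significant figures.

τ ≈ 298 μs

τ = L/R = (5.520×10^-2 H)/(185 Ω) = 2.984×10^-4 s.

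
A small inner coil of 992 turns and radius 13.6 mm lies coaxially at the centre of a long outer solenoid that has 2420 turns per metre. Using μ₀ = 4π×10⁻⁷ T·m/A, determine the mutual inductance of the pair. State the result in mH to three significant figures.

The outer solenoid produces a uniform field B₁ = μ₀n₁I₁ across the inner coil,
so the flux linkage is N₂Φ = N₂B₁A₂ = μ₀n₁N₂A₂·I₁, giving M = μ₀n₁N₂A₂.
A₂ = πr² = π(1.360×10^-2 m)² = 5.811×10^-4 m².
M = (4π×10⁻⁷)(2420)(992)(5.811×10^-4) = 1.753×10^-3 H.

M ≈ 1.75 mH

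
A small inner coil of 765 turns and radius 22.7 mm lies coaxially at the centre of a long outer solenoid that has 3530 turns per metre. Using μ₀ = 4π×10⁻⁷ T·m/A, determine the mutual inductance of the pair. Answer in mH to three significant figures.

M ≈ 5.49 mH

The outer solenoid produces a uniform field B₁ = μ₀n₁I₁ across the inner coil,
so the flux linkage is N₂Φ = N₂B₁A₂ = μ₀n₁N₂A₂·I₁, giving M = μ₀n₁N₂A₂.
A₂ = πr² = π(2.270×10^-2 m)² = 1.619×10^-3 m².
M = (4π×10⁻⁷)(3530)(765)(1.619×10^-3) = 5.493×10^-3 H.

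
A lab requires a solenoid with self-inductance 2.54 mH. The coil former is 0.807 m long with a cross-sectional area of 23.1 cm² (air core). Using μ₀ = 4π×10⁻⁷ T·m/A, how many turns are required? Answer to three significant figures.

A = 23.1 cm² = 2.310×10^-3 m².
From L = μ₀N²A/ℓ, N = √(Lℓ / (μ₀A)).
N = √[(2.540×10^-3)(0.807) / ((4π×10⁻⁷)×2.310×10^-3)] = √(7.061×10^5) ≈ 840.3.

N ≈ 840 turns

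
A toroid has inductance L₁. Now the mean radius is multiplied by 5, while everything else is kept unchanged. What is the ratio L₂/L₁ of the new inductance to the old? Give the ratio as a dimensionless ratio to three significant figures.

For a toroid, L ∝ μᵣN²A/R.
L₂/L₁ = (5)^-1 = 0.200.

L₂/L₁ = 0.200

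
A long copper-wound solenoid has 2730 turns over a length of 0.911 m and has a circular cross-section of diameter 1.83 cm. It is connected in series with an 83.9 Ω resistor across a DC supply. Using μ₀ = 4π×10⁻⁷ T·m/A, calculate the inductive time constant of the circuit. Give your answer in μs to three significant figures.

τ ≈ 32.2 μs

A = π(d/2)² = π(9.150×10^-3 m)² = 2.630×10^-4 m².
L = μ₀N²A/ℓ = (4π×10⁻⁷)(2730)²(2.630×10^-4)/(0.911) = 2.704×10^-3 H.
τ = L/R = (2.704×10^-3)/(83.9) = 3.223×10^-5 s.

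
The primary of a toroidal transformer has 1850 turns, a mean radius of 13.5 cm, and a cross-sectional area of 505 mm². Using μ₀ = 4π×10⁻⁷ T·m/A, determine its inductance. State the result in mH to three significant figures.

L ≈ 2.56 mH

For a thin toroid, L = μ₀N²A/(2πR).
L = (4π×10⁻⁷)(1850)²(5.050×10^-4) / (2π×0.135 m) = 2.561×10^-3 H.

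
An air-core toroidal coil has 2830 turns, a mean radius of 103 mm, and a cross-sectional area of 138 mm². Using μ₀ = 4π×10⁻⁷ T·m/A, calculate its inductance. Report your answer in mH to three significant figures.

L ≈ 2.15 mH

For a thin toroid, L = μ₀N²A/(2πR).
L = (4π×10⁻⁷)(2830)²(1.380×10^-4) / (2π×0.103 m) = 2.146×10^-3 H.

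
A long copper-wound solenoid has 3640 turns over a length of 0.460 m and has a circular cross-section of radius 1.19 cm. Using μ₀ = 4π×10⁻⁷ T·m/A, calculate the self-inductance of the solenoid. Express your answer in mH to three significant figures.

L ≈ 16.1 mH

A = πr² = π(1.190×10^-2 m)² = 4.449×10^-4 m².
For a long solenoid, L = μ₀N²A/ℓ.
L = (4π×10⁻⁷)(3640)²(4.449×10^-4)/(0.46 m) = 1.610×10^-2 H.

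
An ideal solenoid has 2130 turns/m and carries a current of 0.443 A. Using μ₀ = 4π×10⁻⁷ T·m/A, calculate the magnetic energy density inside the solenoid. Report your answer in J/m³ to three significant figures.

B = μ₀nI = (4π×10⁻⁷)(2.130×10^3)(0.443) = 1.186×10^-3 T.
u = B²/(2μ₀) = (1.186×10^-3)²/(2×4π×10⁻⁷) = 0.5594 J/m³.

u ≈ 0.559 J/m³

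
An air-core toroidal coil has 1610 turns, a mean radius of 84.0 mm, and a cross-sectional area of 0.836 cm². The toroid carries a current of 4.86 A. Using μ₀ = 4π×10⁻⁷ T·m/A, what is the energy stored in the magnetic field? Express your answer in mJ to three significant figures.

L = μ₀N²A/(2πR) = (4π×10⁻⁷)(1610)²(8.360×10^-5)/(2π×8.400×10^-2) = 5.160×10^-4 H.
U = ½LI² = ½(5.160×10^-4)(4.86)² = 6.093×10^-3 J.

U ≈ 6.09 mJ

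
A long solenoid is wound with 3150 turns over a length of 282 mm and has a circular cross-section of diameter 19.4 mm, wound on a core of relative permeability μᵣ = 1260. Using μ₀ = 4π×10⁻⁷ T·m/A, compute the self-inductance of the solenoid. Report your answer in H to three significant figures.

A = π(d/2)² = π(9.700×10^-3 m)² = 2.956×10^-4 m².
For a long solenoid, L = μ₀μᵣN²A/ℓ.
L = (4π×10⁻⁷)(1260)(3150)²(2.956×10^-4)/(0.282 m) = 16.47 H.

L ≈ 16.5 H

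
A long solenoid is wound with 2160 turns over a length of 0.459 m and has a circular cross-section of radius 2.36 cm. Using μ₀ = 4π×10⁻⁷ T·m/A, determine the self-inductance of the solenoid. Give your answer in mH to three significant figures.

L ≈ 22.4 mH

A = πr² = π(2.360×10^-2 m)² = 1.750×10^-3 m².
For a long solenoid, L = μ₀N²A/ℓ.
L = (4π×10⁻⁷)(2160)²(1.750×10^-3)/(0.459 m) = 2.235×10^-2 H.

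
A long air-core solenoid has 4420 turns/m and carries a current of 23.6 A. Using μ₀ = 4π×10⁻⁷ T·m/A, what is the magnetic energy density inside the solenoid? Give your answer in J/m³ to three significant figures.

B = μ₀nI = (4π×10⁻⁷)(4.420×10^3)(23.6) = 0.1311 T.
u = B²/(2μ₀) = (0.1311)²/(2×4π×10⁻⁷) = 6.837×10^3 J/m³.

u ≈ 6840 J/m³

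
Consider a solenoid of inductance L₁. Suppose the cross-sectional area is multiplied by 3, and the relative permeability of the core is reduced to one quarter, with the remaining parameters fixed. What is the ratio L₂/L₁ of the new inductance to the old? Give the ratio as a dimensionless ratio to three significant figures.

L₂/L₁ = 0.750

For a solenoid, L ∝ μᵣN²A/ℓ.
L₂/L₁ = (3) × (0.25) = 0.750.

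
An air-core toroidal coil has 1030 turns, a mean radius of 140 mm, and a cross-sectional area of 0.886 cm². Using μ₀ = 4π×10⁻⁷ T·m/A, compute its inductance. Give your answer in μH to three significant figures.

For a thin toroid, L = μ₀N²A/(2πR).
L = (4π×10⁻⁷)(1030)²(8.860×10^-5) / (2π×0.14 m) = 1.343×10^-4 H.

L ≈ 134 μH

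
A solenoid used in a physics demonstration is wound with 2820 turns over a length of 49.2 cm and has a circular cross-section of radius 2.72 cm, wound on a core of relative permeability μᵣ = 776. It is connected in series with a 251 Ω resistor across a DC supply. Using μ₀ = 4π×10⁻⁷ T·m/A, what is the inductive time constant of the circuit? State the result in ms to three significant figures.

τ ≈ 146 ms

A = πr² = π(2.720×10^-2 m)² = 2.324×10^-3 m².
L = μ₀μᵣN²A/ℓ = (4π×10⁻⁷)(776)(2820)²(2.324×10^-3)/(0.492) = 36.63 H.
τ = L/R = (36.63)/(251) = 0.146 s.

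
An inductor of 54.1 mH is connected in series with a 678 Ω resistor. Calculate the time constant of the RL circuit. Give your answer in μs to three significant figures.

τ = L/R = (5.410×10^-2 H)/(678 Ω) = 7.979×10^-5 s.

τ ≈ 79.8 μs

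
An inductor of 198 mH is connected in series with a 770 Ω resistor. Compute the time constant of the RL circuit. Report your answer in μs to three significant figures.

τ = L/R = (0.198 H)/(770 Ω) = 2.571×10^-4 s.

τ ≈ 257 μs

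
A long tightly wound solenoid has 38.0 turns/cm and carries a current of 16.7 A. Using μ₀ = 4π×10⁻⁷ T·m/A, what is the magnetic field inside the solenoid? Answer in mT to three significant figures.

Inside a long solenoid, B = μ₀nI.
B = (4π×10⁻⁷)(3.800×10^3 m⁻¹)(16.7 A) = 7.9746×10^-2 T.

B ≈ 79.7 mT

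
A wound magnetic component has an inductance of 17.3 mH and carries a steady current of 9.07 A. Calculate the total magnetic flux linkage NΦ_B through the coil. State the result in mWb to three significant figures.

From L = NΦ_B/I, the flux linkage is NΦ_B = LI.
NΦ_B = (1.730×10^-2 H)(9.07 A) = 0.1569 Wb.

NΦ_B ≈ 157 mWb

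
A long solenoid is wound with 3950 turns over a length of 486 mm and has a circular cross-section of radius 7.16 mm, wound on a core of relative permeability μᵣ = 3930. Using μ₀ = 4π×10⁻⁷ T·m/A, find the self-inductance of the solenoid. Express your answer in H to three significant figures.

L ≈ 25.5 H

A = πr² = π(7.160×10^-3 m)² = 1.611×10^-4 m².
For a long solenoid, L = μ₀μᵣN²A/ℓ.
L = (4π×10⁻⁷)(3930)(3950)²(1.611×10^-4)/(0.486 m) = 25.54 H.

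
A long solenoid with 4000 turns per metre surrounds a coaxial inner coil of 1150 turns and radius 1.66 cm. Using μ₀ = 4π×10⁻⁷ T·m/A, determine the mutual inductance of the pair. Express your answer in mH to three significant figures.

M ≈ 5.00 mH

The outer solenoid produces a uniform field B₁ = μ₀n₁I₁ across the inner coil,
so the flux linkage is N₂Φ = N₂B₁A₂ = μ₀n₁N₂A₂·I₁, giving M = μ₀n₁N₂A₂.
A₂ = πr² = π(1.660×10^-2 m)² = 8.657×10^-4 m².
M = (4π×10⁻⁷)(4000)(1150)(8.657×10^-4) = 5.004×10^-3 H.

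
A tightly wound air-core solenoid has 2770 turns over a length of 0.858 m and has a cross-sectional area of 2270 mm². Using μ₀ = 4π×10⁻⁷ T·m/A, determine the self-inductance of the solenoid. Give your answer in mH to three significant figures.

L ≈ 25.5 mH

A = 2270 mm² = 2.270×10^-3 m².
For a long solenoid, L = μ₀N²A/ℓ.
L = (4π×10⁻⁷)(2770)²(2.270×10^-3)/(0.858 m) = 2.551×10^-2 H.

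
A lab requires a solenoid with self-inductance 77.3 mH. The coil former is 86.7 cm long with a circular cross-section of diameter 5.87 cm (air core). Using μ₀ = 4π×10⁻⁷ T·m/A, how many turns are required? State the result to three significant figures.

N ≈ 4440 turns

A = π(d/2)² = π(2.935×10^-2 m)² = 2.706×10^-3 m².
From L = μ₀N²A/ℓ, N = √(Lℓ / (μ₀A)).
N = √[(7.730×10^-2)(0.867) / ((4π×10⁻⁷)×2.706×10^-3)] = √(1.971×10^7) ≈ 4439.3.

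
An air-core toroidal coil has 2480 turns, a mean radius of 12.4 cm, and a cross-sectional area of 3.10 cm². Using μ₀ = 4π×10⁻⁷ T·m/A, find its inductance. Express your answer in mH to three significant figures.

For a thin toroid, L = μ₀N²A/(2πR).
L = (4π×10⁻⁷)(2480)²(3.100×10^-4) / (2π×0.124 m) = 3.075×10^-3 H.

L ≈ 3.08 mH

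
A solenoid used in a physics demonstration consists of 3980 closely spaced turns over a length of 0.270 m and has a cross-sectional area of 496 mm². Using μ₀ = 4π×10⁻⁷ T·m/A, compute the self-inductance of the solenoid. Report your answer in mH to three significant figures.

A = 496 mm² = 4.960×10^-4 m².
For a long solenoid, L = μ₀N²A/ℓ.
L = (4π×10⁻⁷)(3980)²(4.960×10^-4)/(0.27 m) = 3.657×10^-2 H.

L ≈ 36.6 mH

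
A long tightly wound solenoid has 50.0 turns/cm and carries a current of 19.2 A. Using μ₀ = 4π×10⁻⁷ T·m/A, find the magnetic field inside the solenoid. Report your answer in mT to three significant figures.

Inside a long solenoid, B = μ₀nI.
B = (4π×10⁻⁷)(5.000×10^3 m⁻¹)(19.2 A) = 0.1206 T.

B ≈ 121 mT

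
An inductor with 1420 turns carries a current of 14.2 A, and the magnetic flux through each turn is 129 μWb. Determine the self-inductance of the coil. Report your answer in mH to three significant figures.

L ≈ 12.9 mH

Self-inductance is defined by L = NΦ_B/I (flux linkage over current).
L = (1420)(1.290×10^-4 Wb)/(14.2 A) = 1.290×10^-2 H.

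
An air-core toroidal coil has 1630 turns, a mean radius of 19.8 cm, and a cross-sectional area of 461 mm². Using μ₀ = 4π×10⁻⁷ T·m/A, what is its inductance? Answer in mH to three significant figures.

L ≈ 1.24 mH

For a thin toroid, L = μ₀N²A/(2πR).
L = (4π×10⁻⁷)(1630)²(4.610×10^-4) / (2π×0.198 m) = 1.237×10^-3 H.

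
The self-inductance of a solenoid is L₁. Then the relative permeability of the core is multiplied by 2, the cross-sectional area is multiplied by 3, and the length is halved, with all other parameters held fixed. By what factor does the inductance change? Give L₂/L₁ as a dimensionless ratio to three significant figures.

L₂/L₁ = 12.0

For a solenoid, L ∝ μᵣN²A/ℓ.
L₂/L₁ = (2) × (3) × (0.5)^-1 = 12.0.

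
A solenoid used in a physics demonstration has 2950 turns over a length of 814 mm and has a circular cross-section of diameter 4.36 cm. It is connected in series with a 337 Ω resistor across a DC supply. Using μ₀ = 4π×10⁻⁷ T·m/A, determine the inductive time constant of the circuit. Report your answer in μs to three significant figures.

τ ≈ 59.5 μs

A = π(d/2)² = π(2.180×10^-2 m)² = 1.493×10^-3 m².
L = μ₀N²A/ℓ = (4π×10⁻⁷)(2950)²(1.493×10^-3)/(0.814) = 2.006×10^-2 H.
τ = L/R = (2.006×10^-2)/(337) = 5.952×10^-5 s.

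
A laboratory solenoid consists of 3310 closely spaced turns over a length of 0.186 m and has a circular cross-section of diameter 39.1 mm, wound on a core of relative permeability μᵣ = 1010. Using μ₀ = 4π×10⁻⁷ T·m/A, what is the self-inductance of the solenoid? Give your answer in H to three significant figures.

A = π(d/2)² = π(1.955×10^-2 m)² = 1.201×10^-3 m².
For a long solenoid, L = μ₀μᵣN²A/ℓ.
L = (4π×10⁻⁷)(1010)(3310)²(1.201×10^-3)/(0.186 m) = 89.77 H.

L ≈ 89.8 H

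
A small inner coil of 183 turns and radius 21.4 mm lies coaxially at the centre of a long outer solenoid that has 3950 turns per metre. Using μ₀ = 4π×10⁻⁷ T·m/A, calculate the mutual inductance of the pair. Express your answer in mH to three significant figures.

The outer solenoid produces a uniform field B₁ = μ₀n₁I₁ across the inner coil,
so the flux linkage is N₂Φ = N₂B₁A₂ = μ₀n₁N₂A₂·I₁, giving M = μ₀n₁N₂A₂.
A₂ = πr² = π(2.140×10^-2 m)² = 1.439×10^-3 m².
M = (4π×10⁻⁷)(3950)(183)(1.439×10^-3) = 1.307×10^-3 H.

M ≈ 1.31 mH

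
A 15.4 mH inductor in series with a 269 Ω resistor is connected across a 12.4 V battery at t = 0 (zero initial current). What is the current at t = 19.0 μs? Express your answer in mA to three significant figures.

I ≈ 13.0 mA

τ = L/R = 1.540×10^-2/269 = 5.7249×10^-5 s; final current I_∞ = ε/R = 12.4/269 = 4.610×10^-2 A.
I(t) = I_∞(1 − e^(−t/τ)) with t/τ = 0.332.
I = (4.610×10^-2)(1 − e^(−0.332)) = 1.302×10^-2 A.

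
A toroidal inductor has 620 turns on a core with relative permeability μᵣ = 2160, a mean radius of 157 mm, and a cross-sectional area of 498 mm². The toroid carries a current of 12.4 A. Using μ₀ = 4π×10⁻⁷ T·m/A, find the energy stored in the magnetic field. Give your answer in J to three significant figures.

L = μ₀μᵣN²A/(2πR) = (4π×10⁻⁷)(2160)(620)²(4.980×10^-4)/(2π×0.157) = 0.5267 H.
U = ½LI² = ½(0.5267)(12.4)² = 40.5 J.

U ≈ 40.5 J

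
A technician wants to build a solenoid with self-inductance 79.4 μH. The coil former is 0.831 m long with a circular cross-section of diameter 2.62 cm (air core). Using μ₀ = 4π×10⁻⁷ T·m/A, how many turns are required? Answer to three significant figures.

A = π(d/2)² = π(1.310×10^-2 m)² = 5.391×10^-4 m².
From L = μ₀N²A/ℓ, N = √(Lℓ / (μ₀A)).
N = √[(7.940×10^-5)(0.831) / ((4π×10⁻⁷)×5.391×10^-4)] = √(9.739×10^4) ≈ 312.1.

N ≈ 312 turns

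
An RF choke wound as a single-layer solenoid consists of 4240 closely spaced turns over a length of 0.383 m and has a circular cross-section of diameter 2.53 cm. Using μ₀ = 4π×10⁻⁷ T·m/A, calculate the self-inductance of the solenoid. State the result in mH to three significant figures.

L ≈ 29.7 mH

A = π(d/2)² = π(1.265×10^-2 m)² = 5.027×10^-4 m².
For a long solenoid, L = μ₀N²A/ℓ.
L = (4π×10⁻⁷)(4240)²(5.027×10^-4)/(0.383 m) = 2.965×10^-2 H.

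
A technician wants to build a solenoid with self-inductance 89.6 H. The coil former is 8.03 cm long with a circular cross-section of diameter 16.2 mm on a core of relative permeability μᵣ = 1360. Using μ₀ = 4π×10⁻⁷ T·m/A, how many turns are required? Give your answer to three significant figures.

N ≈ 4520 turns

A = π(d/2)² = π(8.100×10^-3 m)² = 2.061×10^-4 m².
From L = μ₀μᵣN²A/ℓ, N = √(Lℓ / (μ₀μᵣA)).
N = √[(89.6)(8.030×10^-2) / ((4π×10⁻⁷)(1360)×2.061×10^-4)] = √(2.042×10^7) ≈ 4519.4.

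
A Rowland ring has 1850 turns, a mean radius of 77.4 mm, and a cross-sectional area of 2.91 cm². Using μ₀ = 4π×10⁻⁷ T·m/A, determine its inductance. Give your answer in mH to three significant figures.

L ≈ 2.57 mH

For a thin toroid, L = μ₀N²A/(2πR).
L = (4π×10⁻⁷)(1850)²(2.910×10^-4) / (2π×7.740×10^-2 m) = 2.574×10^-3 H.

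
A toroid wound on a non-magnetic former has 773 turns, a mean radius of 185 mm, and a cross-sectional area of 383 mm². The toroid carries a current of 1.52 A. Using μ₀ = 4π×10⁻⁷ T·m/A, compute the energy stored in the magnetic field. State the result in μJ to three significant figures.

U ≈ 286 μJ

L = μ₀N²A/(2πR) = (4π×10⁻⁷)(773)²(3.830×10^-4)/(2π×0.185) = 2.474×10^-4 H.
U = ½LI² = ½(2.474×10^-4)(1.52)² = 2.858×10^-4 J.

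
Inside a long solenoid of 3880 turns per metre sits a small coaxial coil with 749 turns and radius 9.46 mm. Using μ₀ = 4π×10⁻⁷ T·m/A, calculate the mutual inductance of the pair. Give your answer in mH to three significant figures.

M ≈ 1.03 mH

The outer solenoid produces a uniform field B₁ = μ₀n₁I₁ across the inner coil,
so the flux linkage is N₂Φ = N₂B₁A₂ = μ₀n₁N₂A₂·I₁, giving M = μ₀n₁N₂A₂.
A₂ = πr² = π(9.460×10^-3 m)² = 2.811×10^-4 m².
M = (4π×10⁻⁷)(3880)(749)(2.811×10^-4) = 1.027×10^-3 H.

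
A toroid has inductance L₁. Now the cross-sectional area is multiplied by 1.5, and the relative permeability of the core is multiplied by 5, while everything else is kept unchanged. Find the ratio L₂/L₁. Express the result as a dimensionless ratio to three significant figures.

For a toroid, L ∝ μᵣN²A/R.
L₂/L₁ = (1.5) × (5) = 7.50.

L₂/L₁ = 7.50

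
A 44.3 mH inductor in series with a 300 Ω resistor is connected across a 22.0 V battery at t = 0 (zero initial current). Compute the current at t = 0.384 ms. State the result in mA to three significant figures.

I ≈ 67.9 mA

τ = L/R = 4.430×10^-2/300 = 1.477×10^-4 s; final current I_∞ = ε/R = 22.0/300 = 7.333×10^-2 A.
I(t) = I_∞(1 − e^(−t/τ)) with t/τ = 2.600.
I = (7.333×10^-2)(1 − e^(−2.600)) = 6.789×10^-2 A.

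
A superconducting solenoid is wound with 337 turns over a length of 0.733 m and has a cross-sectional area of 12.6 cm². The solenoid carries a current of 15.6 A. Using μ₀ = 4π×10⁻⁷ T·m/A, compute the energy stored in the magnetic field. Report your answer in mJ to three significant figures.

A = 12.6 cm² = 1.260×10^-3 m².
L = μ₀N²A/ℓ = (4π×10⁻⁷)(337)²(1.260×10^-3)/(0.733) = 2.453×10^-4 H.
U = ½LI² = ½(2.453×10^-4)(15.6)² = 2.985×10^-2 J.

U ≈ 29.9 mJ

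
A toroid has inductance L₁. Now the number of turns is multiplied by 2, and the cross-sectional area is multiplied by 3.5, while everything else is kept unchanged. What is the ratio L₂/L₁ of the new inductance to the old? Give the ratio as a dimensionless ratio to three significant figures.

For a toroid, L ∝ μᵣN²A/R.
L₂/L₁ = (2)^2 × (3.5) = 14.0.

L₂/L₁ = 14.0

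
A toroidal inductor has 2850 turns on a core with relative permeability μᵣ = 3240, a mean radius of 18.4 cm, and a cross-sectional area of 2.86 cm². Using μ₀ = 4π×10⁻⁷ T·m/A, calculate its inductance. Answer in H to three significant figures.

For a thin toroid, L = μ₀μᵣN²A/(2πR).
L = (4π×10⁻⁷)(3240)(2850)²(2.860×10^-4) / (2π×0.184 m) = 8.181 H.

L ≈ 8.18 H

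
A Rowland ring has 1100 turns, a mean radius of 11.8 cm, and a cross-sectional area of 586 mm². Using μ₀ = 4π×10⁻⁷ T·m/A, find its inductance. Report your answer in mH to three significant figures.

For a thin toroid, L = μ₀N²A/(2πR).
L = (4π×10⁻⁷)(1100)²(5.860×10^-4) / (2π×0.118 m) = 1.202×10^-3 H.

L ≈ 1.20 mH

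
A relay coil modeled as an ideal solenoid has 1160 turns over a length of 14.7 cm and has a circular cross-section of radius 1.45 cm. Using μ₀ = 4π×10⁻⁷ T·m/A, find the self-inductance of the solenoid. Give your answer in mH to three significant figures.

L ≈ 7.60 mH

A = πr² = π(1.450×10^-2 m)² = 6.605×10^-4 m².
For a long solenoid, L = μ₀N²A/ℓ.
L = (4π×10⁻⁷)(1160)²(6.605×10^-4)/(0.147 m) = 7.598×10^-3 H.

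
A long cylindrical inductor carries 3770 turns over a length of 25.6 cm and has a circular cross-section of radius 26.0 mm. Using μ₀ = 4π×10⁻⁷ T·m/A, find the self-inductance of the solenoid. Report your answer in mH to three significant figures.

A = πr² = π(2.600×10^-2 m)² = 2.124×10^-3 m².
For a long solenoid, L = μ₀N²A/ℓ.
L = (4π×10⁻⁷)(3770)²(2.124×10^-3)/(0.256 m) = 0.1482 H.

L ≈ 148 mH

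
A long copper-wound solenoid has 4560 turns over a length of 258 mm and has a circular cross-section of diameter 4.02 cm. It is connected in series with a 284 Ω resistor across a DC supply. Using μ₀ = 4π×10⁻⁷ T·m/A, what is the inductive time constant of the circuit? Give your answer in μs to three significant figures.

τ ≈ 453 μs

A = π(d/2)² = π(2.010×10^-2 m)² = 1.269×10^-3 m².
L = μ₀N²A/ℓ = (4π×10⁻⁷)(4560)²(1.269×10^-3)/(0.258) = 0.1285 H.
τ = L/R = (0.1285)/(284) = 4.526×10^-4 s.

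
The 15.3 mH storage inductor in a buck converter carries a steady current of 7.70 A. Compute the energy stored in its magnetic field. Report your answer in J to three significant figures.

Stored magnetic energy: U = ½LI².
U = ½(1.530×10^-2 H)(7.70 A)² = 0.4536 J.

U ≈ 0.454 J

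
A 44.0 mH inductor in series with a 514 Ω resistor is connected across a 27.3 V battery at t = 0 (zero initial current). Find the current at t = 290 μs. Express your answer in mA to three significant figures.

I ≈ 51.3 mA

τ = L/R = 4.400×10^-2/514 = 8.560×10^-5 s; final current I_∞ = ε/R = 27.3/514 = 5.311×10^-2 A.
I(t) = I_∞(1 − e^(−t/τ)) with t/τ = 3.388.
I = (5.311×10^-2)(1 − e^(−3.388)) = 5.132×10^-2 A.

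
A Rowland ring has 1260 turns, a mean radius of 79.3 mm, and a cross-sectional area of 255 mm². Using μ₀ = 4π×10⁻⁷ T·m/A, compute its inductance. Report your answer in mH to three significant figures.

For a thin toroid, L = μ₀N²A/(2πR).
L = (4π×10⁻⁷)(1260)²(2.550×10^-4) / (2π×7.930×10^-2 m) = 1.021×10^-3 H.

L ≈ 1.02 mH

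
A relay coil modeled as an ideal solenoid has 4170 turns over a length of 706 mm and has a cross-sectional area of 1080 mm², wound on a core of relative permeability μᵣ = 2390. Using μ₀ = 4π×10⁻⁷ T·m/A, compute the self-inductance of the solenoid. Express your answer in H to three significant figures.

L ≈ 79.9 H

A = 1080 mm² = 1.080×10^-3 m².
For a long solenoid, L = μ₀μᵣN²A/ℓ.
L = (4π×10⁻⁷)(2390)(4170)²(1.080×10^-3)/(0.706 m) = 79.89 H.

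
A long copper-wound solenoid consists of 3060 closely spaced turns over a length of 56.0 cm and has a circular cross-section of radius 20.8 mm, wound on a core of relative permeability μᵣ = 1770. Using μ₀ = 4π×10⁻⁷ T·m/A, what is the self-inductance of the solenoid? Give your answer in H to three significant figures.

A = πr² = π(2.080×10^-2 m)² = 1.359×10^-3 m².
For a long solenoid, L = μ₀μᵣN²A/ℓ.
L = (4π×10⁻⁷)(1770)(3060)²(1.359×10^-3)/(0.56 m) = 50.549 H.

L ≈ 50.5 H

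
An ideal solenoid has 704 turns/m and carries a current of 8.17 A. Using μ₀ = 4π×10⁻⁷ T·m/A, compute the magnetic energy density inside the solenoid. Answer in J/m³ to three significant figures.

B = μ₀nI = (4π×10⁻⁷)(704)(8.17) = 7.228×10^-3 T.
u = B²/(2μ₀) = (7.228×10^-3)²/(2×4π×10⁻⁷) = 20.79 J/m³.

u ≈ 20.8 J/m³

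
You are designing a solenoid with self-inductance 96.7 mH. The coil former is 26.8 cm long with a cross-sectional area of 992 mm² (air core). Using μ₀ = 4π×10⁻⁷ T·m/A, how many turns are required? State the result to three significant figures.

N ≈ 4560 turns

A = 992 mm² = 9.920×10^-4 m².
From L = μ₀N²A/ℓ, N = √(Lℓ / (μ₀A)).
N = √[(9.670×10^-2)(0.268) / ((4π×10⁻⁷)×9.920×10^-4)] = √(2.079×10^7) ≈ 4559.5.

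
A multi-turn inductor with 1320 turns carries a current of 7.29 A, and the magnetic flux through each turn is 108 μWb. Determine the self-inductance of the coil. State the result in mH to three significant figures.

L ≈ 19.6 mH

Self-inductance is defined by L = NΦ_B/I (flux linkage over current).
L = (1320)(1.080×10^-4 Wb)/(7.29 A) = 1.956×10^-2 H.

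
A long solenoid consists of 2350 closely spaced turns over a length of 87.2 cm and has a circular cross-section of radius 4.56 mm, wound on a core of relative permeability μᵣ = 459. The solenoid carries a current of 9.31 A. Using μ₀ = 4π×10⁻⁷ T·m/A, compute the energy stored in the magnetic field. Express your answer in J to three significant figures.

U ≈ 10.3 J

A = πr² = π(4.560×10^-3 m)² = 6.533×10^-5 m².
L = μ₀μᵣN²A/ℓ = (4π×10⁻⁷)(459)(2350)²(6.533×10^-5)/(0.872) = 0.2386 H.
U = ½LI² = ½(0.2386)(9.31)² = 10.34 J.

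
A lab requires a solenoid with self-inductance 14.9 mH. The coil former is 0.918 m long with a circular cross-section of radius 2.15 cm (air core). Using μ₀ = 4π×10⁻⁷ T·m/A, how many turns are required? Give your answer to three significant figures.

A = πr² = π(2.150×10^-2 m)² = 1.452×10^-3 m².
From L = μ₀N²A/ℓ, N = √(Lℓ / (μ₀A)).
N = √[(1.490×10^-2)(0.918) / ((4π×10⁻⁷)×1.452×10^-3)] = √(7.495×10^6) ≈ 2737.8.

N ≈ 2740 turns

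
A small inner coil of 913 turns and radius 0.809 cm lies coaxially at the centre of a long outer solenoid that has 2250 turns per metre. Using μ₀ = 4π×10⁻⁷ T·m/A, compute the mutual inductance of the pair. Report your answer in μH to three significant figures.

The outer solenoid produces a uniform field B₁ = μ₀n₁I₁ across the inner coil,
so the flux linkage is N₂Φ = N₂B₁A₂ = μ₀n₁N₂A₂·I₁, giving M = μ₀n₁N₂A₂.
A₂ = πr² = π(8.090×10^-3 m)² = 2.056×10^-4 m².
M = (4π×10⁻⁷)(2250)(913)(2.056×10^-4) = 5.308×10^-4 H.

M ≈ 531 μH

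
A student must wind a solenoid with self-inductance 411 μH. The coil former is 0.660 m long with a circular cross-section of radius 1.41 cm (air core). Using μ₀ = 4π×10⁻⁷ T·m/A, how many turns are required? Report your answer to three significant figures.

N ≈ 588 turns

A = πr² = π(1.410×10^-2 m)² = 6.246×10^-4 m².
From L = μ₀N²A/ℓ, N = √(Lℓ / (μ₀A)).
N = √[(4.110×10^-4)(0.66) / ((4π×10⁻⁷)×6.246×10^-4)] = √(3.456×10^5) ≈ 587.9.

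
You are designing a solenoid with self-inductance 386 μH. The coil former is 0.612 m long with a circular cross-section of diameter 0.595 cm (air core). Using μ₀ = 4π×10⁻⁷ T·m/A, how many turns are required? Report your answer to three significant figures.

N ≈ 2600 turns

A = π(d/2)² = π(2.975×10^-3 m)² = 2.781×10^-5 m².
From L = μ₀N²A/ℓ, N = √(Lℓ / (μ₀A)).
N = √[(3.860×10^-4)(0.612) / ((4π×10⁻⁷)×2.781×10^-5)] = √(6.761×10^6) ≈ 2600.2.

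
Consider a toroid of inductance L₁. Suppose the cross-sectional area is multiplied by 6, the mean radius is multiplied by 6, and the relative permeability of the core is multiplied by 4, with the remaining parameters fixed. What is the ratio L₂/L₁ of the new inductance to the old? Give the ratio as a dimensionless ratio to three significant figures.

For a toroid, L ∝ μᵣN²A/R.
L₂/L₁ = (6) × (6)^-1 × (4) = 4.00.

L₂/L₁ = 4.00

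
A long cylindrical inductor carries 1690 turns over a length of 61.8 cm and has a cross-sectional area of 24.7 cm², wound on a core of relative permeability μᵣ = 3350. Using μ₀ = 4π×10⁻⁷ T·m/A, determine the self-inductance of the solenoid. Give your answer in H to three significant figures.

L ≈ 48.1 H

A = 24.7 cm² = 2.470×10^-3 m².
For a long solenoid, L = μ₀μᵣN²A/ℓ.
L = (4π×10⁻⁷)(3350)(1690)²(2.470×10^-3)/(0.618 m) = 48.05 H.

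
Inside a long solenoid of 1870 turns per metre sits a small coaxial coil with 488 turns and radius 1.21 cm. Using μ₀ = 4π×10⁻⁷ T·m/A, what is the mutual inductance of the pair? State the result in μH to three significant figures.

The outer solenoid produces a uniform field B₁ = μ₀n₁I₁ across the inner coil,
so the flux linkage is N₂Φ = N₂B₁A₂ = μ₀n₁N₂A₂·I₁, giving M = μ₀n₁N₂A₂.
A₂ = πr² = π(1.210×10^-2 m)² = 4.600×10^-4 m².
M = (4π×10⁻⁷)(1870)(488)(4.600×10^-4) = 5.2746×10^-4 H.

M ≈ 527 μH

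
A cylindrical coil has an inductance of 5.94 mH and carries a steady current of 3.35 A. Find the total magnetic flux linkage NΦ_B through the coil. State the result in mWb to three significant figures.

From L = NΦ_B/I, the flux linkage is NΦ_B = LI.
NΦ_B = (5.940×10^-3 H)(3.35 A) = 1.990×10^-2 Wb.

NΦ_B ≈ 19.9 mWb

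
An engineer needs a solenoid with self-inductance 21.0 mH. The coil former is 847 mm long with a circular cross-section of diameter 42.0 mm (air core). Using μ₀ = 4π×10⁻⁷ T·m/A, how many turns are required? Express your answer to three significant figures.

A = π(d/2)² = π(2.100×10^-2 m)² = 1.385×10^-3 m².
From L = μ₀N²A/ℓ, N = √(Lℓ / (μ₀A)).
N = √[(2.100×10^-2)(0.847) / ((4π×10⁻⁷)×1.385×10^-3)] = √(1.022×10^7) ≈ 3196.3.

N ≈ 3200 turns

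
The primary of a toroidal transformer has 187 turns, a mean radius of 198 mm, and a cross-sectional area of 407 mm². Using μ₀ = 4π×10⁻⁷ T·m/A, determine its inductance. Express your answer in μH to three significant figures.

For a thin toroid, L = μ₀N²A/(2πR).
L = (4π×10⁻⁷)(187)²(4.070×10^-4) / (2π×0.198 m) = 1.438×10^-5 H.

L ≈ 14.4 μH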